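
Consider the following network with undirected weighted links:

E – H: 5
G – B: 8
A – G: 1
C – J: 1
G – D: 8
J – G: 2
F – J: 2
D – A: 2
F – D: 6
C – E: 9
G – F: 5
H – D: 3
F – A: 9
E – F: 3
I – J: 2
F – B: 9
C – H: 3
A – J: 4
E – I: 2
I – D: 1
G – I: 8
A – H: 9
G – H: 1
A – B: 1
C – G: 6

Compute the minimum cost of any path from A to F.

Candidate routes:
A–J–F: 4+2 = 6
A–G–F: 1+5 = 6
A–G–J–F: 1+2+2 = 5
Cheapest is A–G–J–F at 5.

5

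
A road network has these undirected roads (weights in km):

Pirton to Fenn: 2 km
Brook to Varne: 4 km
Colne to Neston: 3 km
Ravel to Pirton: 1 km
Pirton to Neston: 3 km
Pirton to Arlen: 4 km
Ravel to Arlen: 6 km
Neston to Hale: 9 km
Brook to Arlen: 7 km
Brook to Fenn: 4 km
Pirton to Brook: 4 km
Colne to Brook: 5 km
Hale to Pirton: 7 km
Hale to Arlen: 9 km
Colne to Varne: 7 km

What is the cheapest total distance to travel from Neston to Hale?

Enumerating some paths:
Neston - Pirton - Arlen - Hale: 3+4+9 = 16
Neston - Pirton - Hale: 3+7 = 10
Neston - Hale: 9 = 9
Neston - Pirton - Ravel - Arlen - Hale: 3+1+6+9 = 19
The minimum is 9 km via Neston - Hale.

9 km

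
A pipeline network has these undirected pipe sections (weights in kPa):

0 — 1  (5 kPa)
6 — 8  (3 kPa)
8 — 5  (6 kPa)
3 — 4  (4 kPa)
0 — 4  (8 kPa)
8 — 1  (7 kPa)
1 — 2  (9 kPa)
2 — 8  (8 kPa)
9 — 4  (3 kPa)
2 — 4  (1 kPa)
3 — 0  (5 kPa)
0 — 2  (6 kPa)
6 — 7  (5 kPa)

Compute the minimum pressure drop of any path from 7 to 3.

Enumerating some paths:
7–6–8–2–0–3: 5+3+8+6+5 = 27
7–6–8–1–0–3: 5+3+7+5+5 = 25
7–6–8–2–4–3: 5+3+8+1+4 = 21
Cheapest is 7–6–8–2–4–3 at 21 kPa.

21 kPa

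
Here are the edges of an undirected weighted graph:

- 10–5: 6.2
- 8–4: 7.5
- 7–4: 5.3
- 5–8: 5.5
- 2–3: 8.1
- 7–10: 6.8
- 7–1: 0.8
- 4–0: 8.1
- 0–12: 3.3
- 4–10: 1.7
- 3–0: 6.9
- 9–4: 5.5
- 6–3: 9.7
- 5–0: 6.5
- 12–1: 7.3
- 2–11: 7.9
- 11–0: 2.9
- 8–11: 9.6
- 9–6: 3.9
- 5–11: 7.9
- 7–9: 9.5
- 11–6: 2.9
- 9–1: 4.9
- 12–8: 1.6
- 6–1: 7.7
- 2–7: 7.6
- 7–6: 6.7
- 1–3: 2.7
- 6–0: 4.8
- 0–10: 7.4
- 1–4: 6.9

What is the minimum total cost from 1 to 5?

13.8

Candidate routes:
1 → 7 → 4 → 10 → 5: 0.8+5.3+1.7+6.2 = 14
1 → 7 → 10 → 5: 0.8+6.8+6.2 = 13.8
1 → 12 → 8 → 5: 7.3+1.6+5.5 = 14.4
The minimum is 13.8 via 1 → 7 → 10 → 5.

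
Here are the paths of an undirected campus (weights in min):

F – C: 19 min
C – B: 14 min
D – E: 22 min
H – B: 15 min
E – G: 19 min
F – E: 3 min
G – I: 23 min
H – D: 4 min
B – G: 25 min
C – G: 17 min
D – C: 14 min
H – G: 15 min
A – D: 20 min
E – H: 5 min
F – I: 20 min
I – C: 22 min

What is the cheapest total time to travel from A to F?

Shortest distances from A:
A: 0
D: 20  (via A)
H: 24  (via D)
E: 29  (via H)
F: 32  (via E)
Shortest route: A → D → H → E → F = 32 min.

32 min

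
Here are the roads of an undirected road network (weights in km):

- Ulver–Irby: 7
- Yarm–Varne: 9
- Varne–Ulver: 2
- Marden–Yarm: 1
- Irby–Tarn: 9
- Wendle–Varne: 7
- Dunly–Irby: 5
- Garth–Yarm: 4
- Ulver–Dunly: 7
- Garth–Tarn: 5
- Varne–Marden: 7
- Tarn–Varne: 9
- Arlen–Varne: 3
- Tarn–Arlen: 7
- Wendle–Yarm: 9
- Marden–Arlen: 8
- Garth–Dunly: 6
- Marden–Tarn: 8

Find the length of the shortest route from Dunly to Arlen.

12 km

Enumerating some paths:
Dunly - Irby - Ulver - Varne - Arlen: 5+7+2+3 = 17
Dunly - Garth - Tarn - Arlen: 6+5+7 = 18
Dunly - Ulver - Varne - Arlen: 7+2+3 = 12
The minimum is 12 km via Dunly - Ulver - Varne - Arlen.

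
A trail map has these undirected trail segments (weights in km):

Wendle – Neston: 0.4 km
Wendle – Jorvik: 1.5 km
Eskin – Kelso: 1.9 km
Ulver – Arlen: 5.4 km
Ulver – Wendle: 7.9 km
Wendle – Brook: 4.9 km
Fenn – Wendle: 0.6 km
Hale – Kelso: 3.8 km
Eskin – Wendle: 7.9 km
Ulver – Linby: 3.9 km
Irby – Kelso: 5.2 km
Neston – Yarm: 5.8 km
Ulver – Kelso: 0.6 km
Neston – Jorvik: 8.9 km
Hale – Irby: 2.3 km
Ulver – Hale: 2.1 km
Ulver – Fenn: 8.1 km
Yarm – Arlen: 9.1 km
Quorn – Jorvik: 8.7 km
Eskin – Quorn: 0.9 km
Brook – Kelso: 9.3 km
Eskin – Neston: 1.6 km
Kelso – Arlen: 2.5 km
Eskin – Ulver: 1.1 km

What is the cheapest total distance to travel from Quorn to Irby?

6.4 km

Compare a few routes:
Quorn–Eskin–Kelso–Irby: 0.9+1.9+5.2 = 8
Quorn–Eskin–Ulver–Kelso–Irby: 0.9+1.1+0.6+5.2 = 7.8
Quorn–Eskin–Kelso–Ulver–Hale–Irby: 0.9+1.9+0.6+2.1+2.3 = 7.8
Quorn–Eskin–Ulver–Hale–Irby: 0.9+1.1+2.1+2.3 = 6.4
Cheapest is Quorn–Eskin–Ulver–Hale–Irby at 6.4 km.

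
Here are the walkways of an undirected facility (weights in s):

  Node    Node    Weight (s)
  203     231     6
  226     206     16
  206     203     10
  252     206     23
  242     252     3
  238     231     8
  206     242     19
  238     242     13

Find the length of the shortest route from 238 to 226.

40 s

Compare a few routes:
238 → 242 → 206 → 226: 13+19+16 = 48
238 → 231 → 203 → 206 → 226: 8+6+10+16 = 40
Cheapest is 238 → 231 → 203 → 206 → 226 at 40 s.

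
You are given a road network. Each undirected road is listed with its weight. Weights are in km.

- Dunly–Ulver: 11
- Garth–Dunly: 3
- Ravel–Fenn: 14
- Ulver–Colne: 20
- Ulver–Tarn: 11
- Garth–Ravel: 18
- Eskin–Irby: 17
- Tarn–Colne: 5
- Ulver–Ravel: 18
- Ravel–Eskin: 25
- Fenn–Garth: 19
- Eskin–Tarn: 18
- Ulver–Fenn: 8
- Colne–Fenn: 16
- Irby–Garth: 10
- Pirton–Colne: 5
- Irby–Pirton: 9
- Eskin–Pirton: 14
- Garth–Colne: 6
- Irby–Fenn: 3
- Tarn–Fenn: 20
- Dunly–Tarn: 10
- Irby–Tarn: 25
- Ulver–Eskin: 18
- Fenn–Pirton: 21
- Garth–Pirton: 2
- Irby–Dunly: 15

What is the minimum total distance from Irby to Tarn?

Compare a few routes:
Irby–Garth–Colne–Tarn: 10+6+5 = 21
Irby–Pirton–Colne–Tarn: 9+5+5 = 19
The minimum is 19 km via Irby–Pirton–Colne–Tarn.

19 km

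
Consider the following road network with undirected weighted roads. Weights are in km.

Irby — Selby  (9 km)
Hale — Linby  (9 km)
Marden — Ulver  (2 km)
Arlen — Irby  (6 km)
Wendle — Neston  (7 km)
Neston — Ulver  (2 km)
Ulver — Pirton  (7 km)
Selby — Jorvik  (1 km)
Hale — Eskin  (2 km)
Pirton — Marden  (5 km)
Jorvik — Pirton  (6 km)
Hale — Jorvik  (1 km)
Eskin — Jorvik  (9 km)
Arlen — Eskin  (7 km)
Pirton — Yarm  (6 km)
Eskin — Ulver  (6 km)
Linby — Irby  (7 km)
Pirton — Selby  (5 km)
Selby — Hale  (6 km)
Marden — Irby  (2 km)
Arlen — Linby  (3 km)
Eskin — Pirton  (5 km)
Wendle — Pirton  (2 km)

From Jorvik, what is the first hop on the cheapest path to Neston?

Hale

Compare a few routes:
Jorvik - Selby - Pirton - Ulver - Neston: 1+5+7+2 = 15
Jorvik - Hale - Eskin - Ulver - Neston: 1+2+6+2 = 11
Jorvik - Selby - Pirton - Wendle - Neston: 1+5+2+7 = 15
The minimum is 11 km via Jorvik - Hale - Eskin - Ulver - Neston.
So from Jorvik the first move is to Hale.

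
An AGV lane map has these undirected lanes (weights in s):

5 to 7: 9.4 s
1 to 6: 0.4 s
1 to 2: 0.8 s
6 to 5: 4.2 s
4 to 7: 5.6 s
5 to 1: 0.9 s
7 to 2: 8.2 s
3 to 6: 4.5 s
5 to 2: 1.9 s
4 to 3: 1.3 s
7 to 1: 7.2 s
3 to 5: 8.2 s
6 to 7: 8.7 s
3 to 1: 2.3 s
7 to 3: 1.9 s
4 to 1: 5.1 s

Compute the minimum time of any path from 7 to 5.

Shortest distances from 7:
7: 0
3: 1.9  (via 7)
4: 3.2  (via 3)
1: 4.2  (via 3)
6: 4.6  (via 1)
2: 5  (via 1)
5: 5.1  (via 1)
Shortest route: 7–3–1–5 = 5.1 s.

5.1 s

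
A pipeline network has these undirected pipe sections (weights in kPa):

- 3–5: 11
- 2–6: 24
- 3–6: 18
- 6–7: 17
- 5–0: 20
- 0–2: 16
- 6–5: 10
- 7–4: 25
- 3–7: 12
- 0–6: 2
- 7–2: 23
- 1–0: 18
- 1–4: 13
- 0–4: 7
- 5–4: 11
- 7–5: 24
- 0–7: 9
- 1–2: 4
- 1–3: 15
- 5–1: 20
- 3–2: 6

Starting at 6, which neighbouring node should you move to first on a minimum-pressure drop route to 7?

0

Enumerating some paths:
6 - 7: 17 = 17
6 - 0 - 7: 2+9 = 11
Cheapest is 6 - 0 - 7 at 11 kPa.
So from 6 the first move is to 0.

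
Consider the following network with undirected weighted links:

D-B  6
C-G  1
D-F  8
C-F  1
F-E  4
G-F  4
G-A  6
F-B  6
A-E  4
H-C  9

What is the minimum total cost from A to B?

Shortest distances from A:
A: 0
E: 4  (via A)
G: 6  (via A)
C: 7  (via G)
F: 8  (via E)
B: 14  (via F)
Shortest route: A–E–F–B = 14.

14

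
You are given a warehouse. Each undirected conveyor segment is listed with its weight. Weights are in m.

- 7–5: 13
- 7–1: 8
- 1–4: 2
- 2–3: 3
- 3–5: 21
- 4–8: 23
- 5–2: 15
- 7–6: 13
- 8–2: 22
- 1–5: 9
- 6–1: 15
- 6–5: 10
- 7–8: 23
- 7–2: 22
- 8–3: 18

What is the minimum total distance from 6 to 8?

36 m

Candidate routes:
6 → 7 → 8: 13+23 = 36
6 → 5 → 1 → 4 → 8: 10+9+2+23 = 44
6 → 1 → 4 → 8: 15+2+23 = 40
Cheapest is 6 → 7 → 8 at 36 m.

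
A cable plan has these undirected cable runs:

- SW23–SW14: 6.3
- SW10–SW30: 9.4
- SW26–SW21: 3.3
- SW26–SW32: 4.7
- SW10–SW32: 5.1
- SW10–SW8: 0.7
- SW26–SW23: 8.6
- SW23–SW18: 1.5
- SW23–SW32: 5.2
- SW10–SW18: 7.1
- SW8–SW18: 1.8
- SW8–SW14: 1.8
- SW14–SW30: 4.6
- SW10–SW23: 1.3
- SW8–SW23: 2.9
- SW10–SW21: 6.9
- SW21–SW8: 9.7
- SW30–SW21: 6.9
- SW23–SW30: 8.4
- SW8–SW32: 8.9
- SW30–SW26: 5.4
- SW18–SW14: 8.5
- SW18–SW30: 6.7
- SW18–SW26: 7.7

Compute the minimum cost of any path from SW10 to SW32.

5.1

Candidate routes:
SW10–SW32: 5.1 = 5.1
SW10–SW23–SW32: 1.3+5.2 = 6.5
The minimum is 5.1 via SW10–SW32.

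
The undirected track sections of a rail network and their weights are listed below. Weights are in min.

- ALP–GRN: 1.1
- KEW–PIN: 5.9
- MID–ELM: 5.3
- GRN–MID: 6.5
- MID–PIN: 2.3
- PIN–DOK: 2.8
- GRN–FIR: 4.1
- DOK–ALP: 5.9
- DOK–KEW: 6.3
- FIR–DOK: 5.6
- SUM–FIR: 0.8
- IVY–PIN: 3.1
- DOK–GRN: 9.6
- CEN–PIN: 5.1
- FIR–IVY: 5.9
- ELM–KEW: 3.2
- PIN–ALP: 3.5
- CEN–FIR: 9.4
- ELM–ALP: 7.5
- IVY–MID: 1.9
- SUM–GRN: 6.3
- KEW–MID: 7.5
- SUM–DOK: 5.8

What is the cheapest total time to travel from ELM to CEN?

12.7 min

Enumerating some paths:
ELM - MID - PIN - CEN: 5.3+2.3+5.1 = 12.7
ELM - ALP - PIN - CEN: 7.5+3.5+5.1 = 16.1
ELM - MID - IVY - PIN - CEN: 5.3+1.9+3.1+5.1 = 15.4
ELM - KEW - PIN - CEN: 3.2+5.9+5.1 = 14.2
The minimum is 12.7 min via ELM - MID - PIN - CEN.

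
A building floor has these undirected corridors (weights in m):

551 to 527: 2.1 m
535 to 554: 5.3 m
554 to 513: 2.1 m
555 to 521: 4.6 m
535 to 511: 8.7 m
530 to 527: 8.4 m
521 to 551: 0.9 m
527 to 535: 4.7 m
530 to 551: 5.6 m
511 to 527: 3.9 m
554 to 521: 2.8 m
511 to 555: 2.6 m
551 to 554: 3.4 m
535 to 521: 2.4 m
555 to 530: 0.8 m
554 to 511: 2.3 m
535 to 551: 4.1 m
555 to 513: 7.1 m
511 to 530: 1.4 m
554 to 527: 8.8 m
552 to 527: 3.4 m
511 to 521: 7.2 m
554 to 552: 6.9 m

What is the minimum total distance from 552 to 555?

Compare a few routes:
552 - 554 - 511 - 530 - 555: 6.9+2.3+1.4+0.8 = 11.4
552 - 527 - 511 - 530 - 555: 3.4+3.9+1.4+0.8 = 9.5
552 - 527 - 511 - 555: 3.4+3.9+2.6 = 9.9
552 - 527 - 551 - 521 - 555: 3.4+2.1+0.9+4.6 = 11
The minimum is 9.5 m via 552 - 527 - 511 - 530 - 555.

9.5 m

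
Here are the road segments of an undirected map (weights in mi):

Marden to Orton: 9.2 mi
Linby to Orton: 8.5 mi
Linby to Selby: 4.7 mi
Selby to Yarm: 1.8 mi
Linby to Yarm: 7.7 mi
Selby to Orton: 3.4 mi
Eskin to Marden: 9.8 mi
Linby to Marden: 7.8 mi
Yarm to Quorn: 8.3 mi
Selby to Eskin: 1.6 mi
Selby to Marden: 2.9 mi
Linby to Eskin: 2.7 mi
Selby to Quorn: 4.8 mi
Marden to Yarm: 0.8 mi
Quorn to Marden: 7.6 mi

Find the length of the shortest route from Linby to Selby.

4.3 mi

Compare a few routes:
Linby → Eskin → Selby: 2.7+1.6 = 4.3
Linby → Selby: 4.7 = 4.7
The minimum is 4.3 mi via Linby → Eskin → Selby.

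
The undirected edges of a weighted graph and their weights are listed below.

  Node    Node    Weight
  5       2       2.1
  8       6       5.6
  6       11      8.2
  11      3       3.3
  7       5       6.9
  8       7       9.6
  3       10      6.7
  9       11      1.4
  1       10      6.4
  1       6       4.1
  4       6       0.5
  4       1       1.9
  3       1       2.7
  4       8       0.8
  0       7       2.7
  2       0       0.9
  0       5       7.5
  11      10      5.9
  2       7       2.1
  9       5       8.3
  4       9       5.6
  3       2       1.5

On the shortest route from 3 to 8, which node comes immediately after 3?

Compare a few routes:
3 - 11 - 9 - 4 - 8: 3.3+1.4+5.6+0.8 = 11.1
3 - 1 - 4 - 6 - 8: 2.7+1.9+0.5+5.6 = 10.7
3 - 1 - 4 - 8: 2.7+1.9+0.8 = 5.4
3 - 1 - 6 - 4 - 8: 2.7+4.1+0.5+0.8 = 8.1
The minimum is 5.4 via 3 - 1 - 4 - 8.
So from 3 the first move is to 1.

1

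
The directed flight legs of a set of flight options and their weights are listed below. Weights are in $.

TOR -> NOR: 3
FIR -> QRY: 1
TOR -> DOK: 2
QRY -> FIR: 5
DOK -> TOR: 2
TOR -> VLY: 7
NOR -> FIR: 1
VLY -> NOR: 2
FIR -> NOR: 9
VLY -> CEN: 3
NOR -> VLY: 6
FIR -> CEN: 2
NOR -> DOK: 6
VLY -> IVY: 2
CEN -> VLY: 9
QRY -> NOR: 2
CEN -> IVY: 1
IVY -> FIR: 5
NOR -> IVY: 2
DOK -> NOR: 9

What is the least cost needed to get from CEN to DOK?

$15

Running Dijkstra from CEN:
CEN: 0
IVY: 1  (via CEN)
FIR: 6  (via IVY)
QRY: 7  (via FIR)
NOR: 9  (via QRY)
VLY: 9  (via CEN)
DOK: 15  (via NOR)
Shortest route: CEN–IVY–FIR–QRY–NOR–DOK = $15.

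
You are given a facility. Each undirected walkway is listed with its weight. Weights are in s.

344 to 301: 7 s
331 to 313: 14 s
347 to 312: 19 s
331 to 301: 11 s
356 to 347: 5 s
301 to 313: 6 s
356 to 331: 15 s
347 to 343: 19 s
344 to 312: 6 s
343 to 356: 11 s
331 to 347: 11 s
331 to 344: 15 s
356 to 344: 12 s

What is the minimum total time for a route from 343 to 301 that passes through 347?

38 s

Best 343 to 347: 343 → 356 → 347 costing 16
Shortest 347→301: 347 → 331 → 301 = 22
Total via 347: 16 + 22 = 38 s.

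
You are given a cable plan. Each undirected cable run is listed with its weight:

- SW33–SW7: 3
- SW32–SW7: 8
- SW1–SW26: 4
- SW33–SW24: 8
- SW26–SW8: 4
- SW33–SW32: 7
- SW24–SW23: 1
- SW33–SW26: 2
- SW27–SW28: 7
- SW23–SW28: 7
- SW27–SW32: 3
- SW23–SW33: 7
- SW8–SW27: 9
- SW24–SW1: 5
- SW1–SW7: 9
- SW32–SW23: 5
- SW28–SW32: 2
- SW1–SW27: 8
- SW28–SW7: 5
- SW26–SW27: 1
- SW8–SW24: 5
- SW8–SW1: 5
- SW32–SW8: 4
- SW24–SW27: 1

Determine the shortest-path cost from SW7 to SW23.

8

Candidate routes:
SW7 - SW33 - SW23: 3+7 = 10
SW7 - SW33 - SW26 - SW27 - SW24 - SW23: 3+2+1+1+1 = 8
Cheapest is SW7 - SW33 - SW26 - SW27 - SW24 - SW23 at 8.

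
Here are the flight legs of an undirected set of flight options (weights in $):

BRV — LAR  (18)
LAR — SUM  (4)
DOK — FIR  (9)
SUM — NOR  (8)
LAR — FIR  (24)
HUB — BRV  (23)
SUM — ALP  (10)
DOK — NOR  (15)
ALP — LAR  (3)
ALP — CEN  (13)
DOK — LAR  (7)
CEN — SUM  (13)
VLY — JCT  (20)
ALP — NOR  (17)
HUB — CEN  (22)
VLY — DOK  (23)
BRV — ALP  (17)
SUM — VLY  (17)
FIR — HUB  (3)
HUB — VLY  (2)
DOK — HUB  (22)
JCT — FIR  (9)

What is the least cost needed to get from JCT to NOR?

$33

Shortest distances from JCT:
JCT: 0
FIR: 9  (via JCT)
HUB: 12  (via FIR)
VLY: 14  (via HUB)
DOK: 18  (via FIR)
LAR: 25  (via DOK)
ALP: 28  (via LAR)
SUM: 29  (via LAR)
NOR: 33  (via DOK)
Shortest route: JCT → FIR → DOK → NOR = $33.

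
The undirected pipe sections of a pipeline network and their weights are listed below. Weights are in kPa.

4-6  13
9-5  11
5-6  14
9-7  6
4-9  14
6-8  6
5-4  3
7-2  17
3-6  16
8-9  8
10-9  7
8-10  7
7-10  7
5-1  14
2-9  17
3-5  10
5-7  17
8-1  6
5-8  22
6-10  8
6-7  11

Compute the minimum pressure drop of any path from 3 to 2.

Compare a few routes:
3 → 6 → 7 → 2: 16+11+17 = 44
3 → 5 → 9 → 2: 10+11+17 = 38
The minimum is 38 kPa via 3 → 5 → 9 → 2.

38 kPa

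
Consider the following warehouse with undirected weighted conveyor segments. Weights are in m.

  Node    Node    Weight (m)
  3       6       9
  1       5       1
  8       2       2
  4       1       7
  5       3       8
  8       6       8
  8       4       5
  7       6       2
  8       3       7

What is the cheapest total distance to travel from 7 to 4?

Compare a few routes:
7 → 6 → 8 → 4: 2+8+5 = 15
7 → 6 → 8 → 3 → 5 → 1 → 4: 2+8+7+8+1+7 = 33
7 → 6 → 3 → 8 → 4: 2+9+7+5 = 23
7 → 6 → 3 → 5 → 1 → 4: 2+9+8+1+7 = 27
The minimum is 15 m via 7 → 6 → 8 → 4.

15 m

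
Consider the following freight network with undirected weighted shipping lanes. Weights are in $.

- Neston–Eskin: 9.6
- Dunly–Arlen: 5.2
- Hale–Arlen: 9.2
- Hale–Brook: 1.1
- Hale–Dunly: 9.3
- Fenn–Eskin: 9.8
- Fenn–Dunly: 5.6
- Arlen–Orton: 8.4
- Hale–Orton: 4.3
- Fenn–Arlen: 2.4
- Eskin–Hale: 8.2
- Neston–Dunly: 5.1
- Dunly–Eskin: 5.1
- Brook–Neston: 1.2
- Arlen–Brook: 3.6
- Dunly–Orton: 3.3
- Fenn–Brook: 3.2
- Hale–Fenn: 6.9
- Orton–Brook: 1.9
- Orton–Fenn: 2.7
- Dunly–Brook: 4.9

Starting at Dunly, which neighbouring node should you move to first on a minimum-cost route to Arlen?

Enumerating some paths:
Dunly - Orton - Fenn - Arlen: 3.3+2.7+2.4 = 8.4
Dunly - Fenn - Arlen: 5.6+2.4 = 8
Dunly - Arlen: 5.2 = 5.2
Cheapest is Dunly - Arlen at $5.2.
So from Dunly the first move is to Arlen.

Arlen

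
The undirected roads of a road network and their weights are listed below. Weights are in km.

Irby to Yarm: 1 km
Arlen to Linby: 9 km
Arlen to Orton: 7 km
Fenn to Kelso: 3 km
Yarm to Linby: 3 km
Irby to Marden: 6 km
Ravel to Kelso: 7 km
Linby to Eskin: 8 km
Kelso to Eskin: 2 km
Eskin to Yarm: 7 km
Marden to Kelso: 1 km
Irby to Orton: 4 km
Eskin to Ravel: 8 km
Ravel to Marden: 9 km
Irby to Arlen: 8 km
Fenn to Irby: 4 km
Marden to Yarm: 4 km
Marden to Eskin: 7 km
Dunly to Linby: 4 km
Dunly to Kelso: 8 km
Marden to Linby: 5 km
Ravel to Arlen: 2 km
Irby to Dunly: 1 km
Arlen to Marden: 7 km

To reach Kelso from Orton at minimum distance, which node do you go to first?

Irby

Candidate routes:
Orton–Irby–Marden–Kelso: 4+6+1 = 11
Orton–Irby–Yarm–Marden–Kelso: 4+1+4+1 = 10
The minimum is 10 km via Orton–Irby–Yarm–Marden–Kelso.
So from Orton the first move is to Irby.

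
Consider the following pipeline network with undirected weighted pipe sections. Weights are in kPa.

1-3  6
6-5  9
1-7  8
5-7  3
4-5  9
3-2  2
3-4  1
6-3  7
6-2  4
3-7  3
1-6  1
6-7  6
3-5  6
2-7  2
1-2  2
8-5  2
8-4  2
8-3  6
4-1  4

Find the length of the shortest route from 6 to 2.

3 kPa

Running Dijkstra from 6:
6: 0
1: 1  (via 6)
2: 3  (via 1)
Shortest route: 6–1–2 = 3 kPa.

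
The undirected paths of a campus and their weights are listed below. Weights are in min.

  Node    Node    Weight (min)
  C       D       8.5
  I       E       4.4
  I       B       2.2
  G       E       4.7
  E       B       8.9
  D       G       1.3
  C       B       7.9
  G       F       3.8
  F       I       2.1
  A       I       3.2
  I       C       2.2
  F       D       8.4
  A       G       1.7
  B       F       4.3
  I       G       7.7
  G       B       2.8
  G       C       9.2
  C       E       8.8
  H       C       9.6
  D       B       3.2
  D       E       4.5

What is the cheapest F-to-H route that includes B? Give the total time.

Best F to B: F → B costing 4.3
Best B to H: B → I → C → H costing 14
Total via B: 4.3 + 14 = 18.3 min.

18.3 min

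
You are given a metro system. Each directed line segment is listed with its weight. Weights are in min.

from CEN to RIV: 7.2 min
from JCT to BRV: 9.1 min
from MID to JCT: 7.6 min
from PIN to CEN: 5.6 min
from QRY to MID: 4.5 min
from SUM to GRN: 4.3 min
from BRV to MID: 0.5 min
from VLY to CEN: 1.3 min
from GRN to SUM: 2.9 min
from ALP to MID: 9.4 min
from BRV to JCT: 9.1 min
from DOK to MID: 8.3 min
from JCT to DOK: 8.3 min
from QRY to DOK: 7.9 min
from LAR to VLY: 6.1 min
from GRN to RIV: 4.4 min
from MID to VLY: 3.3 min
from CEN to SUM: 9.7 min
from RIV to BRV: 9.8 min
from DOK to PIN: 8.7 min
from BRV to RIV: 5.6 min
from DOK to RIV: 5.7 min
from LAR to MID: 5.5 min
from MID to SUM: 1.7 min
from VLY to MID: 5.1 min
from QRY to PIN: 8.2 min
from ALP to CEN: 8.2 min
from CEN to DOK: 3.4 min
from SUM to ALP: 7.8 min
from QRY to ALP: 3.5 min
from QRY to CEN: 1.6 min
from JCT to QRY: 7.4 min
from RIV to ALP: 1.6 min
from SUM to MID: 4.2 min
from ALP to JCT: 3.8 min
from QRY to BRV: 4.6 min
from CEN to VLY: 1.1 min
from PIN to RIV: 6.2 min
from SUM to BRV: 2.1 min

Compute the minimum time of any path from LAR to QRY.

Shortest distances from LAR:
LAR: 0
MID: 5.5  (via LAR)
VLY: 6.1  (via LAR)
SUM: 7.2  (via MID)
CEN: 7.4  (via VLY)
BRV: 9.3  (via SUM)
DOK: 10.8  (via CEN)
GRN: 11.5  (via SUM)
JCT: 13.1  (via MID)
RIV: 14.6  (via CEN)
ALP: 15  (via SUM)
PIN: 19.5  (via DOK)
QRY: 20.5  (via JCT)
Shortest route: LAR → MID → JCT → QRY = 20.5 min.

20.5 min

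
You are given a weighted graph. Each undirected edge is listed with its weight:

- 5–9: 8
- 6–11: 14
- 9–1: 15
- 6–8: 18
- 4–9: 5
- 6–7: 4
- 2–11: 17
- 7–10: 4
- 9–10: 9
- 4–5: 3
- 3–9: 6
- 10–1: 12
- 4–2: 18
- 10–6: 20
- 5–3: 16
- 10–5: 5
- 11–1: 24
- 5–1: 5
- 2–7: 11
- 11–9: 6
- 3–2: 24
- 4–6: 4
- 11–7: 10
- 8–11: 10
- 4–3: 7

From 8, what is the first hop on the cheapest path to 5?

Compare a few routes:
8–11–7–10–5: 10+10+4+5 = 29
8–6–4–5: 18+4+3 = 25
8–11–9–5: 10+6+8 = 24
Cheapest is 8–11–9–5 at 24.
So from 8 the first move is to 11.

11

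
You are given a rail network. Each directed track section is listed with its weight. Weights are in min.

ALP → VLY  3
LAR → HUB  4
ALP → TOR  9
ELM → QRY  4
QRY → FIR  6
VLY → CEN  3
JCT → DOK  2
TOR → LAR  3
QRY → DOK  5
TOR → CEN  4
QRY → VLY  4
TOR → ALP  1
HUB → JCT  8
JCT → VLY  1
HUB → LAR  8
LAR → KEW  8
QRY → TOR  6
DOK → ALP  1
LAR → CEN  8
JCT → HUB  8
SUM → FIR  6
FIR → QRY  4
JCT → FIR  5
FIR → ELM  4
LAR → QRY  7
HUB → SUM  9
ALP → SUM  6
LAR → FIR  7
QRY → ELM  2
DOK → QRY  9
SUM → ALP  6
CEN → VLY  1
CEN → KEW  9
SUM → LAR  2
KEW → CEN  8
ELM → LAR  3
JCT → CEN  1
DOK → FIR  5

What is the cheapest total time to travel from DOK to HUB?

Settle nodes by increasing distance from DOK:
DOK: 0
ALP: 1  (via DOK)
VLY: 4  (via ALP)
FIR: 5  (via DOK)
CEN: 7  (via VLY)
SUM: 7  (via ALP)
QRY: 9  (via DOK)
LAR: 9  (via SUM)
ELM: 9  (via FIR)
TOR: 10  (via ALP)
HUB: 13  (via LAR)
Shortest route: DOK–ALP–SUM–LAR–HUB = 13 min.

13 min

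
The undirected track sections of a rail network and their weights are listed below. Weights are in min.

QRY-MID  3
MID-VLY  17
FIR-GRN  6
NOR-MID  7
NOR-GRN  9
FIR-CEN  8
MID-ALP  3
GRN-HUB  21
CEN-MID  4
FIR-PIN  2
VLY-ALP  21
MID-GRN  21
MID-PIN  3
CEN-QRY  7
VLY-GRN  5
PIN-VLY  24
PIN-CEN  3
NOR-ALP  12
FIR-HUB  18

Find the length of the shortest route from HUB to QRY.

Enumerating some paths:
HUB–FIR–PIN–CEN–QRY: 18+2+3+7 = 30
HUB–FIR–PIN–CEN–MID–QRY: 18+2+3+4+3 = 30
HUB–FIR–PIN–MID–QRY: 18+2+3+3 = 26
HUB–FIR–CEN–QRY: 18+8+7 = 33
The minimum is 26 min via HUB–FIR–PIN–MID–QRY.

26 min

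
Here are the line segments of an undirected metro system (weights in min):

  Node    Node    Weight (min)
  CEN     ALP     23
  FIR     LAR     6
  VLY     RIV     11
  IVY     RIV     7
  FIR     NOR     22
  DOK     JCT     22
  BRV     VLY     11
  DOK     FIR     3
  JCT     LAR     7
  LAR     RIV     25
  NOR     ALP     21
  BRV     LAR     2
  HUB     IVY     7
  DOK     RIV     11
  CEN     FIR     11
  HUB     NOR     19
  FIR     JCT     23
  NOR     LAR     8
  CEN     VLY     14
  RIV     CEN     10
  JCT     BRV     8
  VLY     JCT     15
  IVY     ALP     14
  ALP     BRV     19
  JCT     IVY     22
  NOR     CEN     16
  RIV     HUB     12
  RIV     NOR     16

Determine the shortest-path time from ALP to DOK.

Settle nodes by increasing distance from ALP:
ALP: 0
IVY: 14  (via ALP)
BRV: 19  (via ALP)
HUB: 21  (via IVY)
RIV: 21  (via IVY)
NOR: 21  (via ALP)
LAR: 21  (via BRV)
CEN: 23  (via ALP)
FIR: 27  (via LAR)
JCT: 27  (via BRV)
DOK: 30  (via FIR)
Shortest route: ALP–BRV–LAR–FIR–DOK = 30 min.

30 min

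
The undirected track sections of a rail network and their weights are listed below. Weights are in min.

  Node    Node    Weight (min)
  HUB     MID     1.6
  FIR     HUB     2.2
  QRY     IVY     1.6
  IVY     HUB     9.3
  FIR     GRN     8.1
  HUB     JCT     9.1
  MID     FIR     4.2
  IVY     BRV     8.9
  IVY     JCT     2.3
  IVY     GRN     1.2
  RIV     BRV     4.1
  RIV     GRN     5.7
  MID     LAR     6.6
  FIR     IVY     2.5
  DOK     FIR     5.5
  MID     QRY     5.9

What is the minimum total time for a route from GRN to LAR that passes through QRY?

15.3 min

Shortest GRN→QRY: GRN → IVY → QRY = 2.8
Best QRY to LAR: QRY → MID → LAR costing 12.5
Total via QRY: 2.8 + 12.5 = 15.3 min.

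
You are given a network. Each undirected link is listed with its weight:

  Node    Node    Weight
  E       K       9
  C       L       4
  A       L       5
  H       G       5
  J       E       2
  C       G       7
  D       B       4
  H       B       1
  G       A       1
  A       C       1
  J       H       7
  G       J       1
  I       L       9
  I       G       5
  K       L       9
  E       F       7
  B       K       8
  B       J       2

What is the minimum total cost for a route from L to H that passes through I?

Best L to I: L–I costing 9
Shortest I→H: I–G–J–B–H = 9
Total via I: 9 + 9 = 18.

18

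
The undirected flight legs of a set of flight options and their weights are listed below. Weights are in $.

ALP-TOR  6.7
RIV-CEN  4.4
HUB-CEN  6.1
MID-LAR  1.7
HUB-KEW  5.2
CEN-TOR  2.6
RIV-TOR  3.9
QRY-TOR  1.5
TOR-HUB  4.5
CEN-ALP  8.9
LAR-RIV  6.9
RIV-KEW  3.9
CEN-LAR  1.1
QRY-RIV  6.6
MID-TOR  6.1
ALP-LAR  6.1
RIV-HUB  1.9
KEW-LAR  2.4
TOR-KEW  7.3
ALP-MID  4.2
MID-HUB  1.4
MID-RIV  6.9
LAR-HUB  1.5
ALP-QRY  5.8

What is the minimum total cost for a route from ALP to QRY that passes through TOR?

$8.2

Shortest ALP→TOR: ALP → TOR = 6.7
Best TOR to QRY: TOR → QRY costing 1.5
Total via TOR: 6.7 + 1.5 = $8.2.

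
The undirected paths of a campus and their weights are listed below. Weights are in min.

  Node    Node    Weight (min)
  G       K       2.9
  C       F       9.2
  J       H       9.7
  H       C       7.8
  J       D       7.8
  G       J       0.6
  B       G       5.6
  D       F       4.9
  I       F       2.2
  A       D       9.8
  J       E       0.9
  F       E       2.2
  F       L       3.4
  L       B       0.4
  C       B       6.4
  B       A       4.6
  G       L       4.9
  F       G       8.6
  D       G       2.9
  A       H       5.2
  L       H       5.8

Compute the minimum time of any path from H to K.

Compare a few routes:
H–L–G–K: 5.8+4.9+2.9 = 13.6
H–L–F–E–J–G–K: 5.8+3.4+2.2+0.9+0.6+2.9 = 15.8
H–J–G–K: 9.7+0.6+2.9 = 13.2
H–L–B–G–K: 5.8+0.4+5.6+2.9 = 14.7
Cheapest is H–J–G–K at 13.2 min.

13.2 min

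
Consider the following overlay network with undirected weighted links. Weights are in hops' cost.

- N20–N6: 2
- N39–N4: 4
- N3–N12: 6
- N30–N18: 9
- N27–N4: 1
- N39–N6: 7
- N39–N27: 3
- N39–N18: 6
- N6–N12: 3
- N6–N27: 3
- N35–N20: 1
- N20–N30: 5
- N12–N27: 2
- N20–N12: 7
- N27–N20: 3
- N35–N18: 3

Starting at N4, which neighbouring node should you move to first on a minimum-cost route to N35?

N27

Compare a few routes:
N4 → N27 → N6 → N20 → N35: 1+3+2+1 = 7
N4 → N27 → N20 → N35: 1+3+1 = 5
Cheapest is N4 → N27 → N20 → N35 at 5 hops' cost.
So from N4 the first move is to N27.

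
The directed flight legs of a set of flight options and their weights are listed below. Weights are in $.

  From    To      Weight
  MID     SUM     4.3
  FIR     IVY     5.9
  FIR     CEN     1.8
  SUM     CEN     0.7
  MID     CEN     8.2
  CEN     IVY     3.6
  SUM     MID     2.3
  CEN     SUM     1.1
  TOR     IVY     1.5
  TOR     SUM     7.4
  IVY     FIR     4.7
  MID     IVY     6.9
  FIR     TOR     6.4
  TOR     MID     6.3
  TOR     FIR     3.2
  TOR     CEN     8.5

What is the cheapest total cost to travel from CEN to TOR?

$14.7

Shortest distances from CEN:
CEN: 0
SUM: 1.1  (via CEN)
MID: 3.4  (via SUM)
IVY: 3.6  (via CEN)
FIR: 8.3  (via IVY)
TOR: 14.7  (via FIR)
Shortest route: CEN–IVY–FIR–TOR = $14.7.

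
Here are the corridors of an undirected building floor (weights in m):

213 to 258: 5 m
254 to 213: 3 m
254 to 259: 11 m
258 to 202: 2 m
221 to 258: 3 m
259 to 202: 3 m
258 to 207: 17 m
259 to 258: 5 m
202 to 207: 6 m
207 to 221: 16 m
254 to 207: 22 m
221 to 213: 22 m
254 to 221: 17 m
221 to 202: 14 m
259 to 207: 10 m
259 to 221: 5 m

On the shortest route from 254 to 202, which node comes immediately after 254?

Enumerating some paths:
254 → 259 → 258 → 202: 11+5+2 = 18
254 → 213 → 258 → 259 → 202: 3+5+5+3 = 16
254 → 213 → 258 → 202: 3+5+2 = 10
254 → 259 → 202: 11+3 = 14
Cheapest is 254 → 213 → 258 → 202 at 10 m.
So from 254 the first move is to 213.

213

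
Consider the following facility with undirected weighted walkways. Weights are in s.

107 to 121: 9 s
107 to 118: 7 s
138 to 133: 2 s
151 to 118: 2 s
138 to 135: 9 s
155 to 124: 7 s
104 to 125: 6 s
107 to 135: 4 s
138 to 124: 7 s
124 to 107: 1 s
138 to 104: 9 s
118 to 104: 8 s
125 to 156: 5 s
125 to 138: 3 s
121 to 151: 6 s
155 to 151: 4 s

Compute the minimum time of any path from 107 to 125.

11 s

Compare a few routes:
107 → 124 → 138 → 104 → 125: 1+7+9+6 = 23
107 → 135 → 138 → 125: 4+9+3 = 16
107 → 118 → 104 → 125: 7+8+6 = 21
107 → 124 → 138 → 125: 1+7+3 = 11
The minimum is 11 s via 107 → 124 → 138 → 125.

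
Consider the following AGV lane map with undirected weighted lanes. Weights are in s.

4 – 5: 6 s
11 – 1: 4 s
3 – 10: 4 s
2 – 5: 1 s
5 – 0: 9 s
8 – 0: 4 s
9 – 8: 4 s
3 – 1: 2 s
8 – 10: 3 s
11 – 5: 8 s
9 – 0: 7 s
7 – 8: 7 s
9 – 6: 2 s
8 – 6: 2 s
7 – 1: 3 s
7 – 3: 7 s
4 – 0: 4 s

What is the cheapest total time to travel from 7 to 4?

Enumerating some paths:
7–8–0–4: 7+4+4 = 15
7–1–3–10–8–0–4: 3+2+4+3+4+4 = 20
The minimum is 15 s via 7–8–0–4.

15 s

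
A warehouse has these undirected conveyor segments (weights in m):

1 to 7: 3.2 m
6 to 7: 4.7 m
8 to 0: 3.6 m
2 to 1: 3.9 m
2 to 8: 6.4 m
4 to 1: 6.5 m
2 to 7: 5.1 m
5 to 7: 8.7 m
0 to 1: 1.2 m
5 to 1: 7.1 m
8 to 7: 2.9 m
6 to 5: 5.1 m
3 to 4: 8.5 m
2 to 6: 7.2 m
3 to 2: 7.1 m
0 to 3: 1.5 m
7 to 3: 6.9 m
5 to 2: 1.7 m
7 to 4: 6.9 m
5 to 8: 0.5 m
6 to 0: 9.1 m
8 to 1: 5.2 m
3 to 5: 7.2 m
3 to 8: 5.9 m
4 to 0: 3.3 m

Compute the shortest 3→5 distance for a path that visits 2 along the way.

Best 3 to 2: 3 → 0 → 1 → 2 costing 6.6
Shortest 2→5: 2 → 5 = 1.7
Total via 2: 6.6 + 1.7 = 8.3 m.

8.3 m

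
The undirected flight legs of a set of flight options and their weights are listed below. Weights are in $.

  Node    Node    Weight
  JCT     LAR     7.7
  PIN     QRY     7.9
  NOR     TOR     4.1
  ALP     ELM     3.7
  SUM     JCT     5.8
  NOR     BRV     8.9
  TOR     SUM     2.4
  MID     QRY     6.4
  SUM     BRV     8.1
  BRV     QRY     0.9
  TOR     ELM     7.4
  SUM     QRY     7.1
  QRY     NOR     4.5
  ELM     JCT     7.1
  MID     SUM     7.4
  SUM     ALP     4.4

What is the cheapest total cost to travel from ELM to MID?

$15.5

Compare a few routes:
ELM → ALP → SUM → QRY → MID: 3.7+4.4+7.1+6.4 = 21.6
ELM → ALP → SUM → MID: 3.7+4.4+7.4 = 15.5
ELM → JCT → SUM → MID: 7.1+5.8+7.4 = 20.3
ELM → TOR → SUM → MID: 7.4+2.4+7.4 = 17.2
Cheapest is ELM → ALP → SUM → MID at $15.5.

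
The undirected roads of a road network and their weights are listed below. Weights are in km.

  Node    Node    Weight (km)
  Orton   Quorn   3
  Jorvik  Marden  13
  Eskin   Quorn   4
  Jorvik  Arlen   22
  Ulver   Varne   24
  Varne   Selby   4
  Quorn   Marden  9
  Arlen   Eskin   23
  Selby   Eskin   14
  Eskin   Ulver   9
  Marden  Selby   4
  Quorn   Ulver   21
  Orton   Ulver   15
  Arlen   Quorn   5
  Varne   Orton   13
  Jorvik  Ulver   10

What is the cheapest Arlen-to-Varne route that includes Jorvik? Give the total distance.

Best Arlen to Jorvik: Arlen → Jorvik costing 22
Best Jorvik to Varne: Jorvik → Marden → Selby → Varne costing 21
Total via Jorvik: 22 + 21 = 43 km.

43 km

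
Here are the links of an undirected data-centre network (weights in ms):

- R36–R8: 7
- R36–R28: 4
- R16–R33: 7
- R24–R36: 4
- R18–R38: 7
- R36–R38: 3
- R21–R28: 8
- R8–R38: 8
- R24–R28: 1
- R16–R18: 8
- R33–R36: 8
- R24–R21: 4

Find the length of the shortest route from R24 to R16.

Candidate routes:
R24 - R28 - R36 - R33 - R16: 1+4+8+7 = 20
R24 - R36 - R38 - R18 - R16: 4+3+7+8 = 22
R24 - R36 - R33 - R16: 4+8+7 = 19
The minimum is 19 ms via R24 - R36 - R33 - R16.

19 ms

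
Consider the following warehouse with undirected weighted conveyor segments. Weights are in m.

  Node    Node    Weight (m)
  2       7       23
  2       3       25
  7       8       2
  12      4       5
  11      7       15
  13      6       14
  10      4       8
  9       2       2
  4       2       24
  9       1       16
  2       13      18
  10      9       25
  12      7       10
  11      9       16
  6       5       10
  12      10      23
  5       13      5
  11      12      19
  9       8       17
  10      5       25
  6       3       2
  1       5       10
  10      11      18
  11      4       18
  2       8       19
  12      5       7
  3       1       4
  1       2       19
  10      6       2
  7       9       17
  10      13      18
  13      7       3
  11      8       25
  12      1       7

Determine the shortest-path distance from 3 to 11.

Enumerating some paths:
3 - 6 - 10 - 4 - 11: 2+2+8+18 = 30
3 - 6 - 10 - 11: 2+2+18 = 22
3 - 1 - 12 - 11: 4+7+19 = 30
Cheapest is 3 - 6 - 10 - 11 at 22 m.

22 m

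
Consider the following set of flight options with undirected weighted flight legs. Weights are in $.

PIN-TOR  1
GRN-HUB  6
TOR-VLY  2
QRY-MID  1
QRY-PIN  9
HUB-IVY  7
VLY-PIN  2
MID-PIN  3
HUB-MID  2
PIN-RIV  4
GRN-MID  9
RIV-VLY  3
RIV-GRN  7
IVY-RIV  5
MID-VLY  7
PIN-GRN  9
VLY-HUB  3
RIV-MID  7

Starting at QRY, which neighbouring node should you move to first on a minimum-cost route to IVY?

Enumerating some paths:
QRY → MID → PIN → RIV → IVY: 1+3+4+5 = 13
QRY → MID → HUB → IVY: 1+2+7 = 10
QRY → MID → RIV → IVY: 1+7+5 = 13
The minimum is $10 via QRY → MID → HUB → IVY.
So from QRY the first move is to MID.

MID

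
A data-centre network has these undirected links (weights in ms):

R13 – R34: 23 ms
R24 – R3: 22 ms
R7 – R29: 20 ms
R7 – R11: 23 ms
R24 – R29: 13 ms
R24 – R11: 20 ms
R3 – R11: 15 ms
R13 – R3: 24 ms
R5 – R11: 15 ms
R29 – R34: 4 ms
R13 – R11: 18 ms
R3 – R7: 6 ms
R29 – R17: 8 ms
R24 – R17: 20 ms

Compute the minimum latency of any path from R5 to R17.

Enumerating some paths:
R5 → R11 → R24 → R29 → R17: 15+20+13+8 = 56
R5 → R11 → R3 → R7 → R29 → R17: 15+15+6+20+8 = 64
R5 → R11 → R24 → R17: 15+20+20 = 55
R5 → R11 → R7 → R29 → R17: 15+23+20+8 = 66
Cheapest is R5 → R11 → R24 → R17 at 55 ms.

55 ms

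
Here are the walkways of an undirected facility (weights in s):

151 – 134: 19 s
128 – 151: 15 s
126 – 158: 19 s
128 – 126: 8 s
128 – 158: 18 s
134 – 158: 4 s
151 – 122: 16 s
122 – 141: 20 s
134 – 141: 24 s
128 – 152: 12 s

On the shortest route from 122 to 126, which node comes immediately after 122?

151

Compare a few routes:
122 → 141 → 134 → 158 → 126: 20+24+4+19 = 67
122 → 151 → 134 → 158 → 126: 16+19+4+19 = 58
122 → 151 → 134 → 158 → 128 → 126: 16+19+4+18+8 = 65
122 → 151 → 128 → 126: 16+15+8 = 39
Cheapest is 122 → 151 → 128 → 126 at 39 s.
So from 122 the first move is to 151.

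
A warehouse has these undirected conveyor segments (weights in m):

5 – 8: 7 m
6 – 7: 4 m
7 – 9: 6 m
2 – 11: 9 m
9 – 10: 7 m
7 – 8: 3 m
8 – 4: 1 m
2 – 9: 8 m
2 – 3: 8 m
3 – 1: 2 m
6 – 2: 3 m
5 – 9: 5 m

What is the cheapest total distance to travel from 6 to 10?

17 m

Candidate routes:
6 - 2 - 9 - 10: 3+8+7 = 18
6 - 7 - 9 - 10: 4+6+7 = 17
The minimum is 17 m via 6 - 7 - 9 - 10.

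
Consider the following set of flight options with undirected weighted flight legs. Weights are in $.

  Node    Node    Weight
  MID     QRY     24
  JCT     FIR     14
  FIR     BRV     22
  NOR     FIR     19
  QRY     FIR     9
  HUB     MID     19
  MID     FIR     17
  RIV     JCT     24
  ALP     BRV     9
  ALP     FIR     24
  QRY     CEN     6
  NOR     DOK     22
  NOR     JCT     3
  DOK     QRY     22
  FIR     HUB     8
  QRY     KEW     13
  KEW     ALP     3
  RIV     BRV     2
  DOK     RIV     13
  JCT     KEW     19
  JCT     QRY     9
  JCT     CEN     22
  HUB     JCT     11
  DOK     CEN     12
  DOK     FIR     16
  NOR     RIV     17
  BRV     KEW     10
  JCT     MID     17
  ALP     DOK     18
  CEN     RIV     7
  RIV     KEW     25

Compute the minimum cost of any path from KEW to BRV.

$10

Settle nodes by increasing distance from KEW:
KEW: 0
ALP: 3  (via KEW)
BRV: 10  (via KEW)
Shortest route: KEW–BRV = $10.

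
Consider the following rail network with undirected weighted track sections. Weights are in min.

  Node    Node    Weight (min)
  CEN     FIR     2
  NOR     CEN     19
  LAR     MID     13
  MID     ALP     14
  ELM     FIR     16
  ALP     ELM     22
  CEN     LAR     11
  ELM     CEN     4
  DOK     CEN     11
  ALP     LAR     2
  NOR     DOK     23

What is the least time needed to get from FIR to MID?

26 min

Candidate routes:
FIR → CEN → LAR → MID: 2+11+13 = 26
FIR → CEN → LAR → ALP → MID: 2+11+2+14 = 29
The minimum is 26 min via FIR → CEN → LAR → MID.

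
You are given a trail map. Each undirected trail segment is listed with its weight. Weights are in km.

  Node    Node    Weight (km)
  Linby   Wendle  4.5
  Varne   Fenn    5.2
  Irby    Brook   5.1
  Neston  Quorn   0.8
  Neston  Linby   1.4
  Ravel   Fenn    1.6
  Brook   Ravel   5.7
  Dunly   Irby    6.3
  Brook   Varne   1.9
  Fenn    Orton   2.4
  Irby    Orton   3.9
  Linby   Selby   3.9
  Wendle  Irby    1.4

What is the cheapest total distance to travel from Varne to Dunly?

13.3 km

Shortest distances from Varne:
Varne: 0
Brook: 1.9  (via Varne)
Fenn: 5.2  (via Varne)
Ravel: 6.8  (via Fenn)
Irby: 7  (via Brook)
Orton: 7.6  (via Fenn)
Wendle: 8.4  (via Irby)
Linby: 12.9  (via Wendle)
Dunly: 13.3  (via Irby)
Shortest route: Varne–Brook–Irby–Dunly = 13.3 km.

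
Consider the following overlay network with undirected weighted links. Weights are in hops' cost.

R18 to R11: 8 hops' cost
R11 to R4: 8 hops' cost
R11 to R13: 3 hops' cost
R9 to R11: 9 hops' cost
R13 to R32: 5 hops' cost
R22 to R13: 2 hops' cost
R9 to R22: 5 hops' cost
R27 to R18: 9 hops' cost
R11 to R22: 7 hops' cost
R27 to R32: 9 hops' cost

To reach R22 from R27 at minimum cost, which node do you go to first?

R32

Enumerating some paths:
R27–R32–R13–R22: 9+5+2 = 16
R27–R18–R11–R13–R22: 9+8+3+2 = 22
R27–R32–R13–R11–R22: 9+5+3+7 = 24
Cheapest is R27–R32–R13–R22 at 16 hops' cost.
So from R27 the first move is to R32.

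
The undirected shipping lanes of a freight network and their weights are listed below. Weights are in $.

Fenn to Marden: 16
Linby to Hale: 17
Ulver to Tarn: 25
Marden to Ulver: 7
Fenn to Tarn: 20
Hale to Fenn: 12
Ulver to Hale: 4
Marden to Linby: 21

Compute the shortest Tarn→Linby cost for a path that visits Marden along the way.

Best Tarn to Marden: Tarn–Ulver–Marden costing 32
Best Marden to Linby: Marden–Linby costing 21
Total via Marden: 32 + 21 = $53.

$53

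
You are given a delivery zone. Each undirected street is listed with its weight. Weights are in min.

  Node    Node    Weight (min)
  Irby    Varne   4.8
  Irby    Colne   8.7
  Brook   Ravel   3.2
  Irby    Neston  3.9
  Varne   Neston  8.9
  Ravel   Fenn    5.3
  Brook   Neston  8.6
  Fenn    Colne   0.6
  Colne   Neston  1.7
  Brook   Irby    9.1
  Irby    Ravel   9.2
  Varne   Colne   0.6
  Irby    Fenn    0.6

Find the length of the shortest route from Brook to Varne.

Shortest distances from Brook:
Brook: 0
Ravel: 3.2  (via Brook)
Fenn: 8.5  (via Ravel)
Neston: 8.6  (via Brook)
Irby: 9.1  (via Brook)
Colne: 9.1  (via Fenn)
Varne: 9.7  (via Colne)
Shortest route: Brook–Ravel–Fenn–Colne–Varne = 9.7 min.

9.7 min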